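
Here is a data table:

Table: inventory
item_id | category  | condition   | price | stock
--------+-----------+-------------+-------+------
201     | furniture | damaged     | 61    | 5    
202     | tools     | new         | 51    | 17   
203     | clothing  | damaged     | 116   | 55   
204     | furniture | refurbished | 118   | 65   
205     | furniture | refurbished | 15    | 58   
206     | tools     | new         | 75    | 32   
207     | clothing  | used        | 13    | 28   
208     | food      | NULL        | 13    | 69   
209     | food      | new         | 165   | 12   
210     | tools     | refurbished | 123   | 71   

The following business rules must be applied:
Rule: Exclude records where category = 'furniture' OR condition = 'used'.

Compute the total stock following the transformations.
256

Step 1: Find records where category = 'furniture' OR condition = 'used'
Step 2: 4 records match, summing to 156
Step 3: Original sum: 412
Step 4: Remaining sum = 412 - 156 = 256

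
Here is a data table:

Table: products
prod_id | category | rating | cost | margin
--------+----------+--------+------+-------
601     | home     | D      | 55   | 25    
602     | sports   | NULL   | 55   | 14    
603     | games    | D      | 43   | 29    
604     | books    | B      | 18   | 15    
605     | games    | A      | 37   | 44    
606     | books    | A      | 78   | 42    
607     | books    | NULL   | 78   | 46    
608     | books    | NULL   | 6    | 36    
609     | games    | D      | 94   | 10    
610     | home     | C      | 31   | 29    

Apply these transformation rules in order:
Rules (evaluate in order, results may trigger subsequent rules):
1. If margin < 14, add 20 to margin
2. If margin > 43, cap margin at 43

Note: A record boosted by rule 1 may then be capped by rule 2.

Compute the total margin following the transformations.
306

Step 1: Apply rule 1 to records with margin < 14
  - 1 records get bonus of 20
  - Of these, 0 records then exceed 43 and get capped
Step 2: Apply rule 2 to records with margin > 43
  - 2 records (original) are capped
Step 3: Calculate final sum = 306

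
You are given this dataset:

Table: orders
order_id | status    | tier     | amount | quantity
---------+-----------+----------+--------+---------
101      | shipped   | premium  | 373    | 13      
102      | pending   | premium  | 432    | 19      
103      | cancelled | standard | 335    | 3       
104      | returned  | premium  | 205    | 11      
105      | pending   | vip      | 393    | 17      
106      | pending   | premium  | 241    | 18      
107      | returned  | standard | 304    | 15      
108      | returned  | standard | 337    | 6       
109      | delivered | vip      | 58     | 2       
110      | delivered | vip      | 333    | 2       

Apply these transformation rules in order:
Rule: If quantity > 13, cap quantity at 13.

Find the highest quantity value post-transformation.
13

Step 1: Original maximum quantity = 19
Step 2: Apply cap at 13
Step 3: 4 records had quantity > 13 and were capped
Step 4: Maximum after transformation = 13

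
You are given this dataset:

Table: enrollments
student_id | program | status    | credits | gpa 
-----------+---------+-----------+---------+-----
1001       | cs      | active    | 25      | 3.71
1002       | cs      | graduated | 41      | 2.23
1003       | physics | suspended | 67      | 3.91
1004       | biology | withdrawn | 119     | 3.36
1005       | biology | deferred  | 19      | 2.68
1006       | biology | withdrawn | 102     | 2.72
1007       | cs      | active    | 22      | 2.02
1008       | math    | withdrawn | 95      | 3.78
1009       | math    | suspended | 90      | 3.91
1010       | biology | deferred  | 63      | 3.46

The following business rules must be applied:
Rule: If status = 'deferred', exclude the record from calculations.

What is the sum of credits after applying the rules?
561

Step 1: Identify records where status = 'deferred'
Step 2: The excluded records sum to 82
Step 3: Original total credits = 643
Step 4: Remaining total = 643 - 82 = 561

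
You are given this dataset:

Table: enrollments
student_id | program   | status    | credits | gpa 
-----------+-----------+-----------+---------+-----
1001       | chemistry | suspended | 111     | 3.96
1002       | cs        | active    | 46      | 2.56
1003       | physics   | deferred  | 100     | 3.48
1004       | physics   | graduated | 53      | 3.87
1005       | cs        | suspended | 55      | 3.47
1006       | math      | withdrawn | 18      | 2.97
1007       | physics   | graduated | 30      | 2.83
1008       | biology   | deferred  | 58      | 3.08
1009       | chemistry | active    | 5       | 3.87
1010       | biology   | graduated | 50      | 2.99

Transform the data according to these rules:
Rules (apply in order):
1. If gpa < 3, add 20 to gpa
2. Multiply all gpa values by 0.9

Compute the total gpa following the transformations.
101.77

Step 1: Apply Rule 1 - Add 20 to records with gpa < 3
  - 4 records affected: 11.35 + (4 × 20) = 91.35
  - Unaffected records: 21.73
  - Sum after Rule 1: 113.08
Step 2: Apply Rule 2 - Multiply all by 0.9
  - 113.08 × 0.9 = 101.77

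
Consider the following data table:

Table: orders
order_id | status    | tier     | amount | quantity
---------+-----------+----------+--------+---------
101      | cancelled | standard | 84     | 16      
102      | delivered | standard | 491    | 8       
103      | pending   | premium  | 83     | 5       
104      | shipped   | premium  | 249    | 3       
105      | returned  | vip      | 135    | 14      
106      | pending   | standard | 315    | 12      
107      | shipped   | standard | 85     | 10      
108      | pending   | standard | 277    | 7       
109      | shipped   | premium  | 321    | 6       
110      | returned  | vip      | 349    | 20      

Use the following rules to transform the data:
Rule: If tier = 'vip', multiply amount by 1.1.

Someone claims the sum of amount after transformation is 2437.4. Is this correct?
Yes, the result is correct.

Step 1: Calculate the correct sum after transformation
Step 2: Apply multiplier 1.1 to records where tier = 'vip'
Step 3: Correct result = 2437.4
Step 4: Claimed result = 2437.4
Step 5: 2437.4 = 2437.4 ✓
Conclusion: The claimed result is correct.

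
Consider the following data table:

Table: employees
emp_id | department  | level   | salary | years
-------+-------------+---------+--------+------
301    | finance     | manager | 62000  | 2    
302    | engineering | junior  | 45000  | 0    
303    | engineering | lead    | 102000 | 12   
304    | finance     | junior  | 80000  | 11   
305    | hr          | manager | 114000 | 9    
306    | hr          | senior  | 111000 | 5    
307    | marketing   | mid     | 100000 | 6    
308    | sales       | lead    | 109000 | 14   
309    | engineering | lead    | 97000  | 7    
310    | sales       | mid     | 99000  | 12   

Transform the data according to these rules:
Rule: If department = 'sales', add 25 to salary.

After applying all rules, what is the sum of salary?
919050

Step 1: Count records where department = 'sales': 2
Step 2: Total bonus added: 2 × 25 = 50
Step 3: Original sum of salary: 919000
Step 4: Final sum = 919000 + 50 = 919050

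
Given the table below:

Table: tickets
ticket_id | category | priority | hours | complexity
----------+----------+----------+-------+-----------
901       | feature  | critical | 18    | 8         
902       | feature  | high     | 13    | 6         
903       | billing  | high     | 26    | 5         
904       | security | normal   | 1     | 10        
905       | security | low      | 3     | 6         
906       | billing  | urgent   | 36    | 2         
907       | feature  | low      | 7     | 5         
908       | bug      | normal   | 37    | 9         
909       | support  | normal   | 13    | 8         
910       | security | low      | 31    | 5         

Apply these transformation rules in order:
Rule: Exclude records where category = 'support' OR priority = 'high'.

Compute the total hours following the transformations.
133

Step 1: Find records where category = 'support' OR priority = 'high'
Step 2: 3 records match, summing to 52
Step 3: Original sum: 185
Step 4: Remaining sum = 185 - 52 = 133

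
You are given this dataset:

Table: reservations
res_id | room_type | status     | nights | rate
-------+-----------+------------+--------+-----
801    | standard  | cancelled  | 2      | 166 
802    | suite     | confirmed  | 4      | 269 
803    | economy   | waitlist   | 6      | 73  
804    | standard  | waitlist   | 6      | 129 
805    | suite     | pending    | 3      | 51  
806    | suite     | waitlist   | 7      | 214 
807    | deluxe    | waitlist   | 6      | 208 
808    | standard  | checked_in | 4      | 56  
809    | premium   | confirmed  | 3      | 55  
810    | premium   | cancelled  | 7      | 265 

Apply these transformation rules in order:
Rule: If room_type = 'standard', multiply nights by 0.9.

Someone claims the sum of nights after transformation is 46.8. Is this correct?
Yes, the result is correct.

Step 1: Calculate the correct sum after transformation
Step 2: Apply multiplier 0.9 to records where room_type = 'standard'
Step 3: Correct result = 46.8
Step 4: Claimed result = 46.8
Step 5: 46.8 = 46.8 ✓
Conclusion: The claimed result is correct.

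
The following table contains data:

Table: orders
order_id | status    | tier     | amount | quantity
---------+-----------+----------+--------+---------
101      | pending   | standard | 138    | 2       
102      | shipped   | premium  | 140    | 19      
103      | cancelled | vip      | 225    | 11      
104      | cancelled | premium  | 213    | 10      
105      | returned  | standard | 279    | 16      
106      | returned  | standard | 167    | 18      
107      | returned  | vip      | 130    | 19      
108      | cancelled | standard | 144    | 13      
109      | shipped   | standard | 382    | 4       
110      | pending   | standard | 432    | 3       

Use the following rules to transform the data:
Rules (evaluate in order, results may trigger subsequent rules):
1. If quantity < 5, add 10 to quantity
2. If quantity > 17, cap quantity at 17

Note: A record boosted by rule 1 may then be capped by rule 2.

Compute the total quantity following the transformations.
140

Step 1: Apply rule 1 to records with quantity < 5
  - 3 records get bonus of 10
  - Of these, 0 records then exceed 17 and get capped
Step 2: Apply rule 2 to records with quantity > 17
  - 3 records (original) are capped
Step 3: Calculate final sum = 140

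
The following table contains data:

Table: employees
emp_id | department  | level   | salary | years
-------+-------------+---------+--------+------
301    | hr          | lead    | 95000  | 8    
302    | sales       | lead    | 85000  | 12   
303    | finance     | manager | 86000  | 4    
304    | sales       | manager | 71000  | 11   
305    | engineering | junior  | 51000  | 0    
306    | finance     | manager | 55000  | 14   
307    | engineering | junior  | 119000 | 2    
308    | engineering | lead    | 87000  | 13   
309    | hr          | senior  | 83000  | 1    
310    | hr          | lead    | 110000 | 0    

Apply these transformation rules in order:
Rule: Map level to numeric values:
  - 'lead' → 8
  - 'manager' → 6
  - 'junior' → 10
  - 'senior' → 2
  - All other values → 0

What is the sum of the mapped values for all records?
72

Step 1: Apply mapping to each record
Step 2: Count by status:
  'lead': 4 records × 8 = 32
  'manager': 3 records × 6 = 18
  'junior': 2 records × 10 = 20
  'senior': 1 records × 2 = 2
Step 3: Sum all mapped values = 72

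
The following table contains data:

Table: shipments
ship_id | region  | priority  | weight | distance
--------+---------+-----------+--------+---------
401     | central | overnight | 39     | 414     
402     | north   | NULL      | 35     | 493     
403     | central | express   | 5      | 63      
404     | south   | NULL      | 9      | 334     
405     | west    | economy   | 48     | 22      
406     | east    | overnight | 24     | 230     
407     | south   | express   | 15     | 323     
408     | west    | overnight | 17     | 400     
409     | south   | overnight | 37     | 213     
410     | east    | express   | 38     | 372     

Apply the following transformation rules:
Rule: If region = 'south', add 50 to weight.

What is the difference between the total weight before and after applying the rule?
150

Step 1: Original sum of weight = 267
Step 2: 3 records have region = 'south'
Step 3: Each affected record changes by 50
Step 4: Total change = 3 × 50 = 150
Step 5: New sum = 267 + 150 = 417
Step 6: Difference = |417 - 267| = 150
        (Sum increased by 150)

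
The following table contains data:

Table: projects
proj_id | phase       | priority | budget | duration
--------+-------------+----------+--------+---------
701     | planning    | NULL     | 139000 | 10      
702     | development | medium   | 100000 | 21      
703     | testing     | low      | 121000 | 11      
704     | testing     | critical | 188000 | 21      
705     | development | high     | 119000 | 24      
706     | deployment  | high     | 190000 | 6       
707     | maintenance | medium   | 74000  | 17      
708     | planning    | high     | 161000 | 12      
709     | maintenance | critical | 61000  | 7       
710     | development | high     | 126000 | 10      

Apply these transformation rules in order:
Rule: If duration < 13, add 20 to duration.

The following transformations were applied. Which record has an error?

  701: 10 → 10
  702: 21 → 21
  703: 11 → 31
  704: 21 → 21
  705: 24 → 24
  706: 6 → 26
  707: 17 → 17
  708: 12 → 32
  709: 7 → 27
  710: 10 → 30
Record 701 has an error. The correct transformed value should be 30, not 10.

Step 1: Check each record against the rule
Step 2: Record 701 has duration = 10
Step 3: Since 10 < 13, the bonus should have been applied
Step 4: Correct value = 30, but claimed value = 10
Conclusion: Record 701 has the error.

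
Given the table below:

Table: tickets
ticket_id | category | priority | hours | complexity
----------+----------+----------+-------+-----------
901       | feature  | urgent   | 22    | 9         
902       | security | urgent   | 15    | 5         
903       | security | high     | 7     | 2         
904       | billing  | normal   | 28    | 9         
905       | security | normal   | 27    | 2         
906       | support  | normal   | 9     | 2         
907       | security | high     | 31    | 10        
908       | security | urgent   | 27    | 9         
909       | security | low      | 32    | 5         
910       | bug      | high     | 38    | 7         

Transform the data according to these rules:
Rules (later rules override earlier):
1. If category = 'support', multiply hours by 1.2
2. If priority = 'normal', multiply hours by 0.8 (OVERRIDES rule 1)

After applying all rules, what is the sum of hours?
223.2

Step 1: Rule 2 takes priority for records with priority = 'normal'
  - 3 records: 64 × 0.8 = 51.2
Step 2: Rule 1 applies to remaining records with category = 'support'
  - 0 records: 0 × 1.2 = 0.0
Step 3: Other records unchanged: 172
Step 4: Final sum = 51.2 + 0.0 + 172 = 223.2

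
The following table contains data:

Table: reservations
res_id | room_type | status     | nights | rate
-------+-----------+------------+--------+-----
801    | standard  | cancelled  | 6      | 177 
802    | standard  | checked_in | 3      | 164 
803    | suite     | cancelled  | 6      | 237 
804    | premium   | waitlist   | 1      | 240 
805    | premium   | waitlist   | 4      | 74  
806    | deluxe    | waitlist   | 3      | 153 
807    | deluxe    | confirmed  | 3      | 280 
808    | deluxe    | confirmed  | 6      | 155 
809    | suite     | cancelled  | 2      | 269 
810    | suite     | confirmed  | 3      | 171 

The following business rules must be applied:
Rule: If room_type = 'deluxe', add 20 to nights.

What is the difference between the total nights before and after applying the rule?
60

Step 1: Original sum of nights = 37
Step 2: 3 records have room_type = 'deluxe'
Step 3: Each affected record changes by 20
Step 4: Total change = 3 × 20 = 60
Step 5: New sum = 37 + 60 = 97
Step 6: Difference = |97 - 37| = 60
        (Sum increased by 60)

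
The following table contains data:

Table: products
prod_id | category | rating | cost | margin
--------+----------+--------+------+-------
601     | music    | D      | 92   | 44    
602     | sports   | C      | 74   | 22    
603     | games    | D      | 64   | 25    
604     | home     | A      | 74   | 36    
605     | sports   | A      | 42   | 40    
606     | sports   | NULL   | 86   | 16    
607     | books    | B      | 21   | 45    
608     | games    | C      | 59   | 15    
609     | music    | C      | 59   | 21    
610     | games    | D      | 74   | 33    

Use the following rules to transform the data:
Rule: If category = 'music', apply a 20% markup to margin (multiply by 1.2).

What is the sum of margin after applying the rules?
310.0

Step 1: Records with category = 'music' have total margin = 65
Step 2: Apply multiplier: 65 × 1.2 = 78.0
Step 3: Other records total: 232
Step 4: Final sum = 78.0 + 232 = 310.0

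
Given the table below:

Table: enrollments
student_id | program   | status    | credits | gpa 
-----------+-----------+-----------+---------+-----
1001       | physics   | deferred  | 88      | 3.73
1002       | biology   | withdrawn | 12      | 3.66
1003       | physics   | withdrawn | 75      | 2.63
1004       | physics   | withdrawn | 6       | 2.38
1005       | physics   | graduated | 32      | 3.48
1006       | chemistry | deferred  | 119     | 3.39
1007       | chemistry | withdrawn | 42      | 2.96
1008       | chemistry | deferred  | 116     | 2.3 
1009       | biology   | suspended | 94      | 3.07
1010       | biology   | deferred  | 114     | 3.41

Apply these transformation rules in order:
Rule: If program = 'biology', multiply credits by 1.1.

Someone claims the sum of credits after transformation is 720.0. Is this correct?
Yes, the result is correct.

Step 1: Calculate the correct sum after transformation
Step 2: Apply multiplier 1.1 to records where program = 'biology'
Step 3: Correct result = 720.0
Step 4: Claimed result = 720.0
Step 5: 720.0 = 720.0 ✓
Conclusion: The claimed result is correct.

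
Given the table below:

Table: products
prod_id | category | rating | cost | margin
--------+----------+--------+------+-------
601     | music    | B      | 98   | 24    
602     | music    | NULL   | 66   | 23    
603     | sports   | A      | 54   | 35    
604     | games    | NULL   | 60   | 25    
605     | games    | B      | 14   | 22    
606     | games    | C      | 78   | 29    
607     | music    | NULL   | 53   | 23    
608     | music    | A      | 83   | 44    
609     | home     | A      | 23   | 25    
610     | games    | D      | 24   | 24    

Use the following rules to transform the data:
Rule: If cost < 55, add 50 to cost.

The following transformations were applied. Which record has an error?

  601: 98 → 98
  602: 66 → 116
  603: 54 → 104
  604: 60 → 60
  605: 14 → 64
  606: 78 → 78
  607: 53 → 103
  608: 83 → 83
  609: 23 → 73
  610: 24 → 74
Record 602 has an error. The correct transformed value should be 66, not 116.

Step 1: Check each record against the rule
Step 2: Record 602 has cost = 66
Step 3: Since 66 >= 55, the bonus should not have been applied
Step 4: Correct value = 66, but claimed value = 116
Conclusion: Record 602 has the error.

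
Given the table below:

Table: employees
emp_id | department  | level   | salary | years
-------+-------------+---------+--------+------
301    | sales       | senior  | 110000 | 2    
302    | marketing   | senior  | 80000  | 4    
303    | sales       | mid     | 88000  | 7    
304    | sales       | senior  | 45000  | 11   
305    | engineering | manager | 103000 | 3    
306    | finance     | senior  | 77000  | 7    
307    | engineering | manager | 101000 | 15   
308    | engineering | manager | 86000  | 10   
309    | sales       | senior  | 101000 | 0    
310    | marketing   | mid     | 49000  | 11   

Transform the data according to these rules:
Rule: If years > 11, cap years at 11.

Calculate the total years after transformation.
66

Step 1: 1 records have years > 11
Step 2: These records originally summed to 15
Step 3: After capping: 1 × 11 = 11
Step 4: Unaffected records sum: 55
Step 5: Final sum = 11 + 55 = 66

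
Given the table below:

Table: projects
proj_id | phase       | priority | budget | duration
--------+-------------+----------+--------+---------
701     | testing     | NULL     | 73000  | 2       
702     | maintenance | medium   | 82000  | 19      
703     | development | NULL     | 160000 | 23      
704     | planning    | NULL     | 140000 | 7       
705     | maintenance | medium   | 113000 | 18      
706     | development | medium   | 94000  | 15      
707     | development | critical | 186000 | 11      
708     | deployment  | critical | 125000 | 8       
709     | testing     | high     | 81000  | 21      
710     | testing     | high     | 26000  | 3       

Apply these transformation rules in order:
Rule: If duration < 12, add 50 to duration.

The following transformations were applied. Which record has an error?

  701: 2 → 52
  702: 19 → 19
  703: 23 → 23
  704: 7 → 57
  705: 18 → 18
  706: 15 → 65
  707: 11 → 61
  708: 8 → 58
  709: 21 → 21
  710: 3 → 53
Record 706 has an error. The correct transformed value should be 15, not 65.

Step 1: Check each record against the rule
Step 2: Record 706 has duration = 15
Step 3: Since 15 >= 12, the bonus should not have been applied
Step 4: Correct value = 15, but claimed value = 65
Conclusion: Record 706 has the error.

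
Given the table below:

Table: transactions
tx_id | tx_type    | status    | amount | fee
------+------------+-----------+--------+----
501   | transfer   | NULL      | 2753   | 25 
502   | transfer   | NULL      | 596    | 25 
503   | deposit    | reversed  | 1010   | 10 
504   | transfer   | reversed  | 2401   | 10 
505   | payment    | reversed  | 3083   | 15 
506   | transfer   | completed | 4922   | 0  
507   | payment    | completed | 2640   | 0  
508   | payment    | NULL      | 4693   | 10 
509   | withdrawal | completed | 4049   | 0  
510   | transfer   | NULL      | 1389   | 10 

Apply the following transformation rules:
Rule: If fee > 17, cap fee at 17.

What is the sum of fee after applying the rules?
89

Step 1: 2 records have fee > 17
Step 2: These records originally summed to 50
Step 3: After capping: 2 × 17 = 34
Step 4: Unaffected records sum: 55
Step 5: Final sum = 34 + 55 = 89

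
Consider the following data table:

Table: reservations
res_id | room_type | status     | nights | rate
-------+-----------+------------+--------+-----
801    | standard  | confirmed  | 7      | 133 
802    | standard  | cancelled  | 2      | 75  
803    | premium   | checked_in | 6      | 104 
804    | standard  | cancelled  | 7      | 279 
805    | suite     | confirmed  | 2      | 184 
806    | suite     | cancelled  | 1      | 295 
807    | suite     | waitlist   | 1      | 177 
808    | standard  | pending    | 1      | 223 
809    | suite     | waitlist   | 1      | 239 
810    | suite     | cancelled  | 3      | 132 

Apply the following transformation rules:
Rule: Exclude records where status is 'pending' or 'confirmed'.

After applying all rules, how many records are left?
7

Step 1: Count records to exclude
  - 1 (pending) + 2 (confirmed) = 3 records
Step 2: Total records: 10
Step 3: Remaining = 10 - 3 = 7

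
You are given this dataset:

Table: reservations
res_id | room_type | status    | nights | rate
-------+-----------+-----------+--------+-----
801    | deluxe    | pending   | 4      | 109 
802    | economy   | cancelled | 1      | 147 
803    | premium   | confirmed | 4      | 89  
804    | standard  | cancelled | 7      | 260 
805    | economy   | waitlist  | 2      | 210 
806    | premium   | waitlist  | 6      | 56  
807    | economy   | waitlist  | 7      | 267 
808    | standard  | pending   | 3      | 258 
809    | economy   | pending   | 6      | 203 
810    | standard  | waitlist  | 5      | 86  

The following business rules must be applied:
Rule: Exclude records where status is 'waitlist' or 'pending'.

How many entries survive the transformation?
3

Step 1: Count records to exclude
  - 4 (waitlist) + 3 (pending) = 7 records
Step 2: Total records: 10
Step 3: Remaining = 10 - 7 = 3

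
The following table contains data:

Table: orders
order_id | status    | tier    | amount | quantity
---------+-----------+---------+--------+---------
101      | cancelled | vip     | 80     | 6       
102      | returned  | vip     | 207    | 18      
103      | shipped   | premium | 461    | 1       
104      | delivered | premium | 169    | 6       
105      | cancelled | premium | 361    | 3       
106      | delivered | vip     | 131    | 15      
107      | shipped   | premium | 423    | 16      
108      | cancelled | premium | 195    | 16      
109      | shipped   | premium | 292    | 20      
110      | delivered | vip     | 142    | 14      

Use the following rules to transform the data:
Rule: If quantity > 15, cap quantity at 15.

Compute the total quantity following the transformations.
105

Step 1: 4 records have quantity > 15
Step 2: These records originally summed to 70
Step 3: After capping: 4 × 15 = 60
Step 4: Unaffected records sum: 45
Step 5: Final sum = 60 + 45 = 105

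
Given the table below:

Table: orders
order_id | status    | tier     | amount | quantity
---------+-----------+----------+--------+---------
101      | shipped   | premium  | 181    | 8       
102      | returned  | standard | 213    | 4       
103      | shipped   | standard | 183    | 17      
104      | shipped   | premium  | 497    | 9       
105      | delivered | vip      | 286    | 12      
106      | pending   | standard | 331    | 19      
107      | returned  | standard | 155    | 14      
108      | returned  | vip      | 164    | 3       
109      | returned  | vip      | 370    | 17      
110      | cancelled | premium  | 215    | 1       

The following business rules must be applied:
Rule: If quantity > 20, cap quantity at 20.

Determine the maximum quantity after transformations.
19

Step 1: Original maximum quantity = 19
Step 2: Check cap of 20 against maximum
Step 3: No records exceed the cap (max 19 <= cap 20), so no capping applies
Step 4: Maximum after transformation = 19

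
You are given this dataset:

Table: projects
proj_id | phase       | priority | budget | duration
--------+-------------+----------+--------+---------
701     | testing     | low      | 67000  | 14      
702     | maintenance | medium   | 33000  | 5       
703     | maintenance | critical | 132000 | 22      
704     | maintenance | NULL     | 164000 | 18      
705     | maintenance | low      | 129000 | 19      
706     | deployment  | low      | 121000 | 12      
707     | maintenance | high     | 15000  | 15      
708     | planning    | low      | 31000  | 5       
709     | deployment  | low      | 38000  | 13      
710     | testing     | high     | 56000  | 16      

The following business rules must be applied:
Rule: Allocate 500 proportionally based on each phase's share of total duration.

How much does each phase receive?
deployment: 89.93, maintenance: 284.17, planning: 17.99, testing: 107.91

Step 1: Calculate total duration = 139
Step 2: Calculate each phase's proportion:
  deployment: 25/139 = 17.99% → 89.93
  maintenance: 79/139 = 56.83% → 284.17
  planning: 5/139 = 3.60% → 17.99
  testing: 30/139 = 21.58% → 107.91
Step 3: Verify: sum of allocations ≈ 500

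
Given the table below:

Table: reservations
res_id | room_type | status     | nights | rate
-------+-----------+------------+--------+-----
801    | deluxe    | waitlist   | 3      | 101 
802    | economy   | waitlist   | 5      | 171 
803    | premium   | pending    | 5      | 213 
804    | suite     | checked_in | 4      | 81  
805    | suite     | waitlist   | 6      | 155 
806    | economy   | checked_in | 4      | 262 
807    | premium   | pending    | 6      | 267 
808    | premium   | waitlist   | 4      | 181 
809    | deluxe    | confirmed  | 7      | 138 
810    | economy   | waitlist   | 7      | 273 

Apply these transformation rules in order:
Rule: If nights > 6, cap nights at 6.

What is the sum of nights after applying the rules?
49

Step 1: 2 records have nights > 6
Step 2: These records originally summed to 14
Step 3: After capping: 2 × 6 = 12
Step 4: Unaffected records sum: 37
Step 5: Final sum = 12 + 37 = 49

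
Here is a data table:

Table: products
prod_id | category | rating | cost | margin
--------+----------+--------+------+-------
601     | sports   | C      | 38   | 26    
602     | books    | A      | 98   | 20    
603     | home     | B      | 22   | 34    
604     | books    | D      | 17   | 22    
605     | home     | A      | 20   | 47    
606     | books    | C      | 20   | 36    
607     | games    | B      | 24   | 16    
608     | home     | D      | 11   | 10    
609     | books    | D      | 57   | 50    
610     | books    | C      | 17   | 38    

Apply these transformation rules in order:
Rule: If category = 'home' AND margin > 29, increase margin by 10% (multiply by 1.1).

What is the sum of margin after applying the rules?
307.1

Step 1: Find records where category = 'home' AND margin > 29
Step 2: 2 records match, summing to 81
Step 3: After multiplier: 81 × 1.1 = 89.1
Step 4: Unaffected records sum: 218
Step 5: Final sum = 89.1 + 218 = 307.1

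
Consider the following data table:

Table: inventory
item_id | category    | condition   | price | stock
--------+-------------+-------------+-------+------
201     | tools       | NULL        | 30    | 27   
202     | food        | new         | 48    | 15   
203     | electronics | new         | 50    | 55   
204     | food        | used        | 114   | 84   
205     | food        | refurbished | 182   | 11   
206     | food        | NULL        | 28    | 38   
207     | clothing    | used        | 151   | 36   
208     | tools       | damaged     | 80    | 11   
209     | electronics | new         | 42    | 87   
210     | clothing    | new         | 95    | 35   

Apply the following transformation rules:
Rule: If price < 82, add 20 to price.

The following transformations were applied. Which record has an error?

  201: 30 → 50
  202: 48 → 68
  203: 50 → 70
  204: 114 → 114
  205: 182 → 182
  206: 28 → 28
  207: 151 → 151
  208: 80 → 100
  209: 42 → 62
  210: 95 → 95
Record 206 has an error. The correct transformed value should be 48, not 28.

Step 1: Check each record against the rule
Step 2: Record 206 has price = 28
Step 3: Since 28 < 82, the bonus should have been applied
Step 4: Correct value = 48, but claimed value = 28
Conclusion: Record 206 has the error.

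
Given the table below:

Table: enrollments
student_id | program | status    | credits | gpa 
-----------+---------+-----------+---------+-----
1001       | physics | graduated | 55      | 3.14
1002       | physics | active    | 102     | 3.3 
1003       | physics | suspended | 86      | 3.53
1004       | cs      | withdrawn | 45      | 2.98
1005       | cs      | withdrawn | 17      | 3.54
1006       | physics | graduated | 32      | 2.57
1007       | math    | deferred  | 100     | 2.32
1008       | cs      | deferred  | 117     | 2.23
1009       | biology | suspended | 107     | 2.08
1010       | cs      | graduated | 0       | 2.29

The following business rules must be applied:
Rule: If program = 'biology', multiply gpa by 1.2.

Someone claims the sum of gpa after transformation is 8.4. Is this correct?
No, the correct result is 28.4.

Step 1: Calculate the correct sum after transformation
Step 2: Apply multiplier 1.2 to records where program = 'biology'
Step 3: Correct result = 28.4
Step 4: Claimed result = 8.4
Step 5: 28.4 ≠ 8.4
Conclusion: The claimed result is incorrect. The correct answer is 28.4.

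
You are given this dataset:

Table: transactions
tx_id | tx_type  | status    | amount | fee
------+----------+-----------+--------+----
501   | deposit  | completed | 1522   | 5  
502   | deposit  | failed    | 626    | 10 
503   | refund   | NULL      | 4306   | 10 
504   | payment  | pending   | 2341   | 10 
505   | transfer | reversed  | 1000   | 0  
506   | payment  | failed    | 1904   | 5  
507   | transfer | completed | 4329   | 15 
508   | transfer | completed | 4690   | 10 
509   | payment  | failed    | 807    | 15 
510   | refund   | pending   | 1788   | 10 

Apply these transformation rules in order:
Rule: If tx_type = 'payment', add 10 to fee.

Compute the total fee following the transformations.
120

Step 1: Count records where tx_type = 'payment': 3
Step 2: Total bonus added: 3 × 10 = 30
Step 3: Original sum of fee: 90
Step 4: Final sum = 90 + 30 = 120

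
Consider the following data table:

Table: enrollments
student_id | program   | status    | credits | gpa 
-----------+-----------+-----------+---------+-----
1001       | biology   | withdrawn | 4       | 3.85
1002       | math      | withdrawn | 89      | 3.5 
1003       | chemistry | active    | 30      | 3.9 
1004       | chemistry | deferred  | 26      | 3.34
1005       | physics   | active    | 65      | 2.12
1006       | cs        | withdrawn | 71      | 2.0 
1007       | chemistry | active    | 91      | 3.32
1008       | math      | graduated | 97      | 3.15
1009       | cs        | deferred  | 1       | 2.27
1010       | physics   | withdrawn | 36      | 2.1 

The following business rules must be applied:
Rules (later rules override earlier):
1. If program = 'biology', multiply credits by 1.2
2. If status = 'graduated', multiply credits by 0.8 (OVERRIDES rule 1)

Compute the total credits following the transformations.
491.4

Step 1: Rule 2 takes priority for records with status = 'graduated'
  - 1 records: 97 × 0.8 = 77.6
Step 2: Rule 1 applies to remaining records with program = 'biology'
  - 1 records: 4 × 1.2 = 4.8
Step 3: Other records unchanged: 409
Step 4: Final sum = 77.6 + 4.8 + 409 = 491.4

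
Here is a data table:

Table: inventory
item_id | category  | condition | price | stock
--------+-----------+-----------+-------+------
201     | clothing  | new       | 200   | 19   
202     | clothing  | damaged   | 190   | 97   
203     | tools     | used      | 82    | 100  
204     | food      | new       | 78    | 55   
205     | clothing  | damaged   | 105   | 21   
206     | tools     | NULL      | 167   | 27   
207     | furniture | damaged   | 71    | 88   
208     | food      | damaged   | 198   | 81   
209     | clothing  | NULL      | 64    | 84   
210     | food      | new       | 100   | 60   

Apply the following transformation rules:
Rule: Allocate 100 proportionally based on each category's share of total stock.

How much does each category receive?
clothing: 34.97, food: 31.01, furniture: 13.92, tools: 20.09

Step 1: Calculate total stock = 632
Step 2: Calculate each category's proportion:
  clothing: 221/632 = 34.97% → 34.97
  food: 196/632 = 31.01% → 31.01
  furniture: 88/632 = 13.92% → 13.92
  tools: 127/632 = 20.09% → 20.09
Step 3: Verify: sum of allocations ≈ 100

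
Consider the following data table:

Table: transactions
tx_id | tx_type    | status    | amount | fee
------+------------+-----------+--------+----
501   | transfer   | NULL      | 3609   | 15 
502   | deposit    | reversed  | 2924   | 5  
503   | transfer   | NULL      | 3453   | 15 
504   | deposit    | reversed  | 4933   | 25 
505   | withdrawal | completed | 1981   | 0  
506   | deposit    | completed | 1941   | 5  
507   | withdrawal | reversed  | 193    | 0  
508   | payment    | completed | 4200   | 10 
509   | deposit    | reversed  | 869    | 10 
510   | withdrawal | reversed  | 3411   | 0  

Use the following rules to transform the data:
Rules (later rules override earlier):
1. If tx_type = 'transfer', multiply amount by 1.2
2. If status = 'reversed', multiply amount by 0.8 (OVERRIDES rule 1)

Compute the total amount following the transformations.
26460.4

Step 1: Rule 2 takes priority for records with status = 'reversed'
  - 5 records: 12330 × 0.8 = 9864.0
Step 2: Rule 1 applies to remaining records with tx_type = 'transfer'
  - 2 records: 7062 × 1.2 = 8474.4
Step 3: Other records unchanged: 8122
Step 4: Final sum = 9864.0 + 8474.4 + 8122 = 26460.4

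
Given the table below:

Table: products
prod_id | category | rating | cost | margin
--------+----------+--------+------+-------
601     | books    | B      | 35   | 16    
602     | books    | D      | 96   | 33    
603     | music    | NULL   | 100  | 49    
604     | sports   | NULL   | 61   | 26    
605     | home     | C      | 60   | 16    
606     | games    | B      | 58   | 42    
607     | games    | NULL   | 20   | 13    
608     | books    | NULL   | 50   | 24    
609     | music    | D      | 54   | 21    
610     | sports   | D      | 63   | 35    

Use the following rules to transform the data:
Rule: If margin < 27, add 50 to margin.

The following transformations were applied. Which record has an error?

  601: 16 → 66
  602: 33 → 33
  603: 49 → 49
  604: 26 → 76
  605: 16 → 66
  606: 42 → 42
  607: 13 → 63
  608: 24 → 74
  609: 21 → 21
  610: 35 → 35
Record 609 has an error. The correct transformed value should be 71, not 21.

Step 1: Check each record against the rule
Step 2: Record 609 has margin = 21
Step 3: Since 21 < 27, the bonus should have been applied
Step 4: Correct value = 71, but claimed value = 21
Conclusion: Record 609 has the error.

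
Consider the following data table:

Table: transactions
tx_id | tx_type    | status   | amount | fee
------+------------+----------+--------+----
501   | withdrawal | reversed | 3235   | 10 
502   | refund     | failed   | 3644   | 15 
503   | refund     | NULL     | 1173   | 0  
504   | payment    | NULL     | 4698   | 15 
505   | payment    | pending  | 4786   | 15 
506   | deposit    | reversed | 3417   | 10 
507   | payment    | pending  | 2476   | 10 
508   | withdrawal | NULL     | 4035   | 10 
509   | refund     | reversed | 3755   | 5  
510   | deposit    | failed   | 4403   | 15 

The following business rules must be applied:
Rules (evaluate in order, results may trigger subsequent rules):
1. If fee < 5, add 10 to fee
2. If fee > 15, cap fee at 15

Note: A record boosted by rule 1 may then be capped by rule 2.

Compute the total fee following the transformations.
115

Step 1: Apply rule 1 to records with fee < 5
  - 1 records get bonus of 10
  - Of these, 0 records then exceed 15 and get capped
Step 2: Apply rule 2 to records with fee > 15
  - 0 records (original) are capped
Step 3: Calculate final sum = 115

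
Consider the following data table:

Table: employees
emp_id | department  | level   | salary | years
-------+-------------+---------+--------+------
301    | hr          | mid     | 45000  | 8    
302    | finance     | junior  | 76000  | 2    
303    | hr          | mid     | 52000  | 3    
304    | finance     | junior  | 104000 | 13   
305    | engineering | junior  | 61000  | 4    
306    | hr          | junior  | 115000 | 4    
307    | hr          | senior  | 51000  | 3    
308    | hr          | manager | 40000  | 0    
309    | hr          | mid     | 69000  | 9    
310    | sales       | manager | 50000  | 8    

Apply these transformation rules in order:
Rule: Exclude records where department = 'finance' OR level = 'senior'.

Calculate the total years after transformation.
36

Step 1: Find records where department = 'finance' OR level = 'senior'
Step 2: 3 records match, summing to 18
Step 3: Original sum: 54
Step 4: Remaining sum = 54 - 18 = 36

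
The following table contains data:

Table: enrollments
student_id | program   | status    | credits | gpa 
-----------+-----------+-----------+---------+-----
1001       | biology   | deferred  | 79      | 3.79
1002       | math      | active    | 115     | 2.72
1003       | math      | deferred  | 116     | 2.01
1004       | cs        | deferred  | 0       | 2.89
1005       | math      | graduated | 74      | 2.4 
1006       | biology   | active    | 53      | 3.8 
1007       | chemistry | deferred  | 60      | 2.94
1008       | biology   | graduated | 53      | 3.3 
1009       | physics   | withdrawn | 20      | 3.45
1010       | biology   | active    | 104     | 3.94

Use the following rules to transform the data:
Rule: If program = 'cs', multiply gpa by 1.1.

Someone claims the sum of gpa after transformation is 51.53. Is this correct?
No, the correct result is 31.53.

Step 1: Calculate the correct sum after transformation
Step 2: Apply multiplier 1.1 to records where program = 'cs'
Step 3: Correct result = 31.53
Step 4: Claimed result = 51.53
Step 5: 31.53 ≠ 51.53
Conclusion: The claimed result is incorrect. The correct answer is 31.53.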